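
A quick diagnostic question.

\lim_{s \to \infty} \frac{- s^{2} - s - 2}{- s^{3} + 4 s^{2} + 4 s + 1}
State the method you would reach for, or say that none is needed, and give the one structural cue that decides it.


Method: dominant-term comparison — as s grows, only the highest-degree terms matter — compare leading terms and read the limit off. As a single quotient, the ∞/∞ shape would yield to repeated differentiation as well — the growth comparison gets there in one look.


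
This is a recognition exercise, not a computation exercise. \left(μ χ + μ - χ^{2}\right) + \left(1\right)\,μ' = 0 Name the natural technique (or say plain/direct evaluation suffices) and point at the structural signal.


Best approach: a linear integrating factor — the unknown enters only to the first power against a nonzero forcing term — the integrating-factor template applies directly.


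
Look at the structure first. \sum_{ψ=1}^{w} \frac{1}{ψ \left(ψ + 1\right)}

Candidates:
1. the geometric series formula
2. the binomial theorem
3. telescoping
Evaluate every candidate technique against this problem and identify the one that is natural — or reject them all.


Best approach: telescoping — \frac{1}{ψ \left(ψ + 1\right)} decomposes into shift-paired simple fractions; the series telescopes to finitely many boundary pieces.
- the geometric series formula — dividing successive terms gives an index-dependent quantity, not a constant.
- the binomial theorem — no binomial coefficients pair up with complementary powers here.
- telescoping: yes, a natural case for it.


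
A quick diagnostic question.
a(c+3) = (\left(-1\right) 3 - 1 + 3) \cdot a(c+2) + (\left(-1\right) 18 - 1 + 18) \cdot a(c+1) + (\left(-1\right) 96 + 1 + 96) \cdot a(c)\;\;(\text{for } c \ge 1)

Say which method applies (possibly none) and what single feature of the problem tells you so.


Technique: the characteristic-root method — shift-invariance with fixed coefficients calls for exponential trials; the characteristic polynomial finds every r^c.


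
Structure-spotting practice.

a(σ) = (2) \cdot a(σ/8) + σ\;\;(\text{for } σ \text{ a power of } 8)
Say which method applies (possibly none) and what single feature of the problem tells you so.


Diagnosis: the master substitution — treat m = log base 8 of σ as the new clock: one recursion step advances m by one while σ scales by 8.


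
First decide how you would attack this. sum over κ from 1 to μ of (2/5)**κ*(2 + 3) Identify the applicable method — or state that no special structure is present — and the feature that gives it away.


Technique: the geometric series formula — each summand is the previous one scaled by 2/5; that constant multiplier is itself the geometric structure.


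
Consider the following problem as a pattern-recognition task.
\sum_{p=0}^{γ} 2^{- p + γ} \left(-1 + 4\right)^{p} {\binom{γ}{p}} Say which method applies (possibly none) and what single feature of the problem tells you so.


Best approach: the binomial theorem — terms weighting {\binom{γ}{p}} against matched powers of (-1 + 4) and 2 reassemble into ((-1 + 4) + 2)^γ by the binomial theorem.


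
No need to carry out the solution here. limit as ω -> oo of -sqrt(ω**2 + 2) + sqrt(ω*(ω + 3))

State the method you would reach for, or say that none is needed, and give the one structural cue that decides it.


Method: conjugate multiplication — sqrt(ω*(ω + 3)) and sqrt(ω**2 + 2) both blow up, but their difference is tame once the conjugate rationalizes it.


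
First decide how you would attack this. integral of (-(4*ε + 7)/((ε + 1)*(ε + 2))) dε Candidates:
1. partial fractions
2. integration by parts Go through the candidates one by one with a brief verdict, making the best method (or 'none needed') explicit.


Verdict: partial fractions — a proper rational integrand whose denominator splits into simpler factors — decompose into partial fractions first.
- partial fractions: applies; the problem has the shape this method handles.
- integration by parts — there is no nonconstant-polynomial-times-kernel split with an exp, sine, cosine (degree-1 argument), or logarithm partner.


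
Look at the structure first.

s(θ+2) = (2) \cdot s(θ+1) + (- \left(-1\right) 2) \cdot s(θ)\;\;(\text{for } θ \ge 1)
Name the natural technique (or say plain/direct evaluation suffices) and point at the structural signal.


Best approach: the characteristic-root method — the recurrence is linear and homogeneous with constant coefficients, so the ansatz r^θ turns it into a polynomial equation for r.


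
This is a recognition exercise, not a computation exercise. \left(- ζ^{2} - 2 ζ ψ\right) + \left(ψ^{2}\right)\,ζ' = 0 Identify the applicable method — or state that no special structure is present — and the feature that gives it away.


Method: the homogeneous substitution — the slope's numerator and denominator have matching total degree, so it depends only on ζ/ψ and the ratio substitution collapses it. Rearranged, this also fits the Bernoulli template directly; the homogeneous substitution reads the structure without the rearrangement.


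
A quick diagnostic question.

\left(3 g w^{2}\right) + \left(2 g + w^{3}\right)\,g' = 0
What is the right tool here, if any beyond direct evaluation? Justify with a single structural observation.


Verdict: the exact-equation method — the compatibility test passes: the g-derivative of 3 g w^{2} matches the w-derivative of 2 g + w^{3}, so integrate a potential.


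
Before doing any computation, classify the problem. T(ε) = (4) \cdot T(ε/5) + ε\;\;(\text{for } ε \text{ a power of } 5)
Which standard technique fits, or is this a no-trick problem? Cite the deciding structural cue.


Verdict: the master substitution — the argument contracts 5-fold per step: reindex ε exponentially and solve the linear recurrence in the new index.


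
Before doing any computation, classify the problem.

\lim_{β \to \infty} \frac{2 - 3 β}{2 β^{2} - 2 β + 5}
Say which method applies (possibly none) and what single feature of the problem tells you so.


Verdict: dominant-term comparison — as β grows, only the highest-degree terms matter — compare leading terms and read the limit off. Viewed as a single quotient this is an ∞/∞ form — an at-infinity application of l'Hôpital's rule would also resolve it; comparing leading growth reads the answer without differentiating.


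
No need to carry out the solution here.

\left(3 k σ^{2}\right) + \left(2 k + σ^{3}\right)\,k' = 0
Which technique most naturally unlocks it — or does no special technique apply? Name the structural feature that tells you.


Best approach: the exact-equation method — d/dk of 3 k σ^{2} equals d/dσ of 2 k + σ^{3}: the form is a total differential of one potential — integrate it exactly.


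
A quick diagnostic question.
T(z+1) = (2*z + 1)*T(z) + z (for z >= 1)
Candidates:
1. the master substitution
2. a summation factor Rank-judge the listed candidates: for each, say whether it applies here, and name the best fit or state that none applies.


Method: a summation factor — an index-dependent multiplier 2*z + 1 rules out characteristic roots; a summation factor converts it to a pure difference.
- the master substitution: no fixed divisor shrinks the index between calls.
- a summation factor — applies; the problem has the shape this method handles.


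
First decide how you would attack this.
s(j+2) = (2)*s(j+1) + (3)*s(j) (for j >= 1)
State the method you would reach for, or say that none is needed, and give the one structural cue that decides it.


Technique: the characteristic-root method — the recurrence is linear and homogeneous with constant coefficients, so the ansatz r^j turns it into a polynomial equation for r.


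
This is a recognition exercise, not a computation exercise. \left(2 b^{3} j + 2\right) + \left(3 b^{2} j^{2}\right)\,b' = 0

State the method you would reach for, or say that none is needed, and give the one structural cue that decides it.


Method: the exact-equation method — take the mixed partials of 2 b^{3} j + 2 and 3 b^{2} j^{2}: they are equal, which certifies an exact differential.


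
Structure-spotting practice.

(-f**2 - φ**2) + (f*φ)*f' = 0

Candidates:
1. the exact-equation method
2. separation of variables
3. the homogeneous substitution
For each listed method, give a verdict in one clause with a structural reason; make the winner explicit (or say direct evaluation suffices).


Verdict: the homogeneous substitution — solved for the derivative, the right side is unchanged under scaling φ and f together — it depends only on the ratio f/φ, so substitute a single ratio variable. A Bernoulli substitution is a fair alternative on this equation directly; the homogeneous reading takes it as given.
- the exact-equation method — the mixed partial derivatives differ, so the left side is not a total differential.
- separation of variables: the two dependences are entangled, not a clean product of one-variable pieces.
- the homogeneous substitution — yes, a natural case for it.


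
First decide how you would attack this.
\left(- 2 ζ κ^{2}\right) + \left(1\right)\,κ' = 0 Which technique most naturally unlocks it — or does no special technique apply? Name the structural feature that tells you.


Diagnosis: separation of variables — separating collects all κ-dependence with the derivative and leaves all ζ-dependence opposite: variables separate.


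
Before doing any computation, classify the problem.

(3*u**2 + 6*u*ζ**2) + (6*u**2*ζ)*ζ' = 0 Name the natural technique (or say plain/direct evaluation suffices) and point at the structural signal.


Technique: the exact-equation method — d/dζ of 3*u**2 + 6*u*ζ**2 equals d/du of 6*u**2*ζ: the form is a total differential of one potential — integrate it exactly.


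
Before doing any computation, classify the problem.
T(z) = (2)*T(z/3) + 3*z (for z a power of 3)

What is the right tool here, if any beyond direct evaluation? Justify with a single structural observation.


Verdict: the master substitution — recursion at z/3 is multiplicative in the index; logarithmic reindexing via z = 3^m linearizes it.


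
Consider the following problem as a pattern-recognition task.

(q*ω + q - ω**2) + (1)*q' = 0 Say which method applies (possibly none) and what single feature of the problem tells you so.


Technique: a linear integrating factor — the unknown enters only to the first power against a nonzero forcing term — the integrating-factor template applies directly.


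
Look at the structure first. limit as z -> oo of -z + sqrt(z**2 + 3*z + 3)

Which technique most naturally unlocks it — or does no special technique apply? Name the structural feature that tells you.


Best approach: conjugate multiplication — two divergent pieces with a minus sign between them and a radical in the mix: rationalize sqrt(z**2 + 3*z + 3) - z before any limit law applies.


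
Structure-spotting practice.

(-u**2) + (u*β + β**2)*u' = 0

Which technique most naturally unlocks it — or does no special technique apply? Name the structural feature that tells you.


Method: the homogeneous substitution — the slope's numerator and denominator have matching total degree, so it depends only on u/β and the ratio substitution collapses it. This can also be massaged into Bernoulli form (the roles of the variables may need exchanging); the homogeneous substitution avoids that setup.


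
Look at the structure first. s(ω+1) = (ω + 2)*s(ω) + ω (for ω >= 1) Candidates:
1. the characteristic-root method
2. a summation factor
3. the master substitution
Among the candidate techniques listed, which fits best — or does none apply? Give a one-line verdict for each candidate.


Technique: a summation factor — an index-dependent multiplier ω + 2 rules out characteristic roots; a summation factor converts it to a pure difference.
- the characteristic-root method: the coefficients change with the index, which the root method cannot absorb.
- a summation factor — applicable, and directly so.
- the master substitution — the recursion steps by a constant offset, so exponential reindexing is pointless.


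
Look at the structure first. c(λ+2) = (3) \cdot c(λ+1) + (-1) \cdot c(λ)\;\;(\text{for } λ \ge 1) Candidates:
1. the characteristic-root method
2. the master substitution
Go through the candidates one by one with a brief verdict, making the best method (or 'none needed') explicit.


Technique: the characteristic-root method — try a geometric ansatz r^λ: constant coefficients turn the recurrence into one polynomial equation in r.
- the characteristic-root method: applies; the problem has the shape this method handles.
- the master substitution — the recursion steps by a constant offset, so exponential reindexing is pointless.


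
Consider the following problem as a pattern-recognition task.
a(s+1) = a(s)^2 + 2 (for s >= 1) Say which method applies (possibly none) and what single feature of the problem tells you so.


Technique: no special technique — once the recursion is nonlinear, characteristic roots, master substitutions, and summation factors are all off the table.


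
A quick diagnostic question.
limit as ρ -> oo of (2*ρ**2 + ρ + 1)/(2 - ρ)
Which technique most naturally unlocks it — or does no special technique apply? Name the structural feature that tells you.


Technique: dominant-term comparison — divide by the highest power of ρ present: lower-order terms vanish and the dominant ratio remains. Differentiating the expression as a single quotient would eventually settle it as well; matching dominant growth settles it immediately.


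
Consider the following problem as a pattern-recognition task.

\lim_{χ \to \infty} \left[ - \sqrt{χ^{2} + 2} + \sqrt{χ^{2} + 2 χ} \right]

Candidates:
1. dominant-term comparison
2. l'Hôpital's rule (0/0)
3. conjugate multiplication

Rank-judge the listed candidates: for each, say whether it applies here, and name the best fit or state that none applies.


Best approach: conjugate multiplication — infinity minus infinity with a radical in play — multiply by the conjugate so the divergences of \sqrt{χ^{2} + 2 χ} and \sqrt{χ^{2} + 2} annihilate.
- dominant-term comparison: this limit is not decided by comparing polynomial growth at infinity.
- l'Hôpital's rule (0/0) — the expression is a difference driving to ∞ − ∞, not a 0/0 quotient — there is no ratio for the rule to differentiate.
- conjugate multiplication: a fit — the right tool for this form.


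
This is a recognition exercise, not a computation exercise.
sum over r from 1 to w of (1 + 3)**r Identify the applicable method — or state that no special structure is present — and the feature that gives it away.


Technique: the geometric series formula — consecutive terms stand in a fixed index-free ratio — the geometric sum formula closes it.


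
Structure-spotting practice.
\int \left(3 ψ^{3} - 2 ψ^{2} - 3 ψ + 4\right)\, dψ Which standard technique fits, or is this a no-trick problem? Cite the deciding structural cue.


Diagnosis: no special technique — scan for structure and find none: constant multiples of powers of ψ, integrate directly.


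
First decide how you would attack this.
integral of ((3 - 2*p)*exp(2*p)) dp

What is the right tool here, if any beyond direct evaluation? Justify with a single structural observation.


Technique: integration by parts — a polynomial 3 - 2*p against the kernel exp(2*p) is the signature bounded-ladder case for integration by parts.


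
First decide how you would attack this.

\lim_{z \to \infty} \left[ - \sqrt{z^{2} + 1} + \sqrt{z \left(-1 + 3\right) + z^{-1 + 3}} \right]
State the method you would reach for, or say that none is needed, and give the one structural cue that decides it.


Method: conjugate multiplication — \sqrt{z \left(-1 + 3\right) + z^{-1 + 3}} and \sqrt{z^{2} + 1} both blow up, but their difference is tame once the conjugate rationalizes it.


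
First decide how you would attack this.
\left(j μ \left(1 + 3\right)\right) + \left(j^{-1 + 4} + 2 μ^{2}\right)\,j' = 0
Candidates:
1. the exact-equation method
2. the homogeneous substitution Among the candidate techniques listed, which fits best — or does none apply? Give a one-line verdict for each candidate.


Best approach: the exact-equation method — because the two cross partials coincide, the form is conservative as written — recover its potential in (μ, j).
- the exact-equation method — yes — fits the structure here.
- the homogeneous substitution: the ratio substitution does not collapse this equation.


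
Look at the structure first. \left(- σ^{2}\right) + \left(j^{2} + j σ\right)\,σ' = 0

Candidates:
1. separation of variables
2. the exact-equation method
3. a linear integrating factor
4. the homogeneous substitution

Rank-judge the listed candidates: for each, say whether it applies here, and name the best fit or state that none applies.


Diagnosis: the homogeneous substitution — the slope's numerator and denominator share total degree; set v = σ/j and the equation drops to separable form. With the right rearrangement (exchanging the roles of the variables where needed), this also fits a Bernoulli template; the homogeneous substitution reads the structure directly.
- separation of variables: the two dependences do not factor apart.
- the exact-equation method — exactness fails on the nose — the mixed partials do not match.
- a linear integrating factor — a nonlinear term in the unknown puts this outside the integrating-factor template.
- the homogeneous substitution: applies; the problem has the shape this method handles.


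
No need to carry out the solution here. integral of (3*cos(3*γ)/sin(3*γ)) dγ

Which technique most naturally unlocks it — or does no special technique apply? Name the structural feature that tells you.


Technique: u-substitution — viewed as a product, the integrand is a composition evaluated at sin(3*γ) times (a constant multiple of) that inner expression's derivative, so u = sin(3*γ) makes it elementary.


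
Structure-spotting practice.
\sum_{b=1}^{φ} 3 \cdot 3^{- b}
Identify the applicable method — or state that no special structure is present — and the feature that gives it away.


Best approach: the geometric series formula — consecutive terms stand in a fixed index-free ratio — the geometric sum formula closes it.


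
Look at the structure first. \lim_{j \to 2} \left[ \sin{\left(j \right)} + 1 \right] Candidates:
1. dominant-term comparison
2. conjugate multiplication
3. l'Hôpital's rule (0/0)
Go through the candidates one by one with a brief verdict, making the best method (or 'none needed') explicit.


Verdict: no special technique — the function is continuous at 2; evaluation is itself the limit, no machinery required.
- dominant-term comparison: no dominant power emerges to decide the limit by degree comparison.
- conjugate multiplication — the conjugate move applies to radical differences, which this is not.
- l'Hôpital's rule (0/0) — substituting the point gives a finite value outright — there is no indeterminate clash to repair.


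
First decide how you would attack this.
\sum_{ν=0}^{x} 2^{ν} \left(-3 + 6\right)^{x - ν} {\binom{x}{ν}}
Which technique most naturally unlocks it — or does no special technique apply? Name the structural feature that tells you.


Diagnosis: the binomial theorem — the binomial coefficients weight matched powers of 2 and (-3 + 6), which is exactly the expansion of a binomial power.


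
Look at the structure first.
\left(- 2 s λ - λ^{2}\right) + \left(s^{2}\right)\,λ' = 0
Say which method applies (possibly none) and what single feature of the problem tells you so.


Diagnosis: the homogeneous substitution — solved for the derivative, the right side is unchanged under scaling s and λ together — it depends only on the ratio λ/s, so substitute a single ratio variable. This doubles as a Bernoulli equation in the unknown as written; the homogeneous route needs no setup at all.


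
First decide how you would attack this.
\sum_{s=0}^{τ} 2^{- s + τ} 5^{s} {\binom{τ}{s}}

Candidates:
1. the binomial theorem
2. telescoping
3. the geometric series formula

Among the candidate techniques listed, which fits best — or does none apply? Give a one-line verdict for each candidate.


Method: the binomial theorem — the binomial coefficients weight matched powers of 5 and 2, which is exactly the expansion of a binomial power.
- the binomial theorem: applies; the problem has the shape this method handles.
- telescoping — in the displayed form, no term reappears at a neighboring index to cancel against.
- the geometric series formula — consecutive terms are not related by a fixed multiplier.


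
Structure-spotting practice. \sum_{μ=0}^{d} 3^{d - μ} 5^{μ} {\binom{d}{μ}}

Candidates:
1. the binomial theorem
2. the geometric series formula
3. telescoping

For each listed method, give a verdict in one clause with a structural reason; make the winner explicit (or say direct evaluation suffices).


Verdict: the binomial theorem — {\binom{d}{μ}} weighting matched powers of 5 and 3 is the expanded form of (5 + 3)^d — fold it back up.
- the binomial theorem — yes — fits the structure here.
- the geometric series formula — the term-to-term ratio drifts with the index — the one thing the geometric formula cannot absorb.
- telescoping — writing out consecutive terms as given produces no pairwise cancellation.


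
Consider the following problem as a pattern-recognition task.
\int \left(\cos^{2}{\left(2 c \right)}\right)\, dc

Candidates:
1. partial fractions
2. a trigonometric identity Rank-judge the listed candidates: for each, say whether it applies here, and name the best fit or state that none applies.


Method: a trigonometric identity — \cos^{2}{\left(2 c \right)} is an even power — the power-reduction identity rewrites it into first-degree cosines.
- partial fractions — the expression is not a ratio of polynomials that decomposes further.
- a trigonometric identity: applies; the problem has the shape this method handles.


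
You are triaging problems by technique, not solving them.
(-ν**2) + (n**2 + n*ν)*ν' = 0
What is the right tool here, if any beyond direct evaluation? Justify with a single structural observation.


Best approach: the homogeneous substitution — the slope's numerator and denominator share total degree; set v = ν/n and the equation drops to separable form. A Bernoulli substitution after rearrangement (possibly exchanging dependent and independent variable) is a fair alternative; the homogeneous route works on the equation as it stands.


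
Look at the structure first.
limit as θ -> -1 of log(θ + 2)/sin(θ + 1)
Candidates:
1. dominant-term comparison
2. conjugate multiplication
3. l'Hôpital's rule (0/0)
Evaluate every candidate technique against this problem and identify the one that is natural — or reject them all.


Diagnosis: l'Hôpital's rule (0/0) — plug in -1: top and bottom both hit zero, so differentiate each and retry. Expanding numerator and denominator to first order gives the same value — the rule automates exactly that.
- dominant-term comparison: this limit is not decided by comparing leading-term growth at infinity.
- conjugate multiplication — no difference of divergent radicals appears, so rationalizing has nothing to cancel.
- l'Hôpital's rule (0/0): applies; the problem has the shape this method handles.


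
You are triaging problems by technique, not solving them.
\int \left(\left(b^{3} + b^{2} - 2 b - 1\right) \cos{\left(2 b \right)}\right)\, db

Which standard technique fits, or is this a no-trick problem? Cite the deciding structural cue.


Best approach: integration by parts — the integrand splits as b^{3} + b^{2} - 2 b - 1 times \cos{\left(2 b \right)} — repeatedly differentiating the polynomial part kills it, which is the parts ladder.


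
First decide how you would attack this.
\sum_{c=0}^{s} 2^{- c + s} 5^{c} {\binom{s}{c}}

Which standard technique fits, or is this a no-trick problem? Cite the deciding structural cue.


Diagnosis: the binomial theorem — binomial coefficients against complementary powers of 5 and 2: recognize the binomial expansion and resum.


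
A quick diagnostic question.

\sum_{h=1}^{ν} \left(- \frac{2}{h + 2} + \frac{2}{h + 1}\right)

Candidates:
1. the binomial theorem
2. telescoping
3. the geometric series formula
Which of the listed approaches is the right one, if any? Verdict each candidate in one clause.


Technique: telescoping — the piece each term subtracts is \frac{2}{h + 1} advanced by one index, and it reappears with a plus sign leading the following term — the sum collapses to its boundary terms.
- the binomial theorem — the terms do not reassemble into a binomial power.
- telescoping — a fit — the right tool for this form.
- the geometric series formula: the term-to-term ratio drifts with the index — the one thing the geometric formula cannot absorb.


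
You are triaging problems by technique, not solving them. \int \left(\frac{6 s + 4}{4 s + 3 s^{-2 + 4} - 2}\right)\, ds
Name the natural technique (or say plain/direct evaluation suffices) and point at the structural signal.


Method: u-substitution — 6 s + 4 matches the derivative of (4 s + 3 s^{-2 + 4} - 2) up to a constant; with u = (4 s + 3 s^{-2 + 4} - 2) the whole integrand folds into a function of u alone.


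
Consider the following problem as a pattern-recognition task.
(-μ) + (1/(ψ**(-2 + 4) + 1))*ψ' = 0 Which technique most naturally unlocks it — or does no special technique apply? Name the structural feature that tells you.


Verdict: separation of variables — solved for the derivative, the right side factors as μ times (ψ**(-2 + 4) + 1) — all μ-dependence separates from all ψ-dependence. One could also solve this as an exact equation; with each coefficient in its own variable, separating is the same work with fewer steps.


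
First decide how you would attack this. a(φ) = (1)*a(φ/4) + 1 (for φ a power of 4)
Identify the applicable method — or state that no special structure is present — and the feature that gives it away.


Diagnosis: the master substitution — a divide-and-conquer shape: argument φ/4, so change variables with φ = 4^m and solve the linear version.


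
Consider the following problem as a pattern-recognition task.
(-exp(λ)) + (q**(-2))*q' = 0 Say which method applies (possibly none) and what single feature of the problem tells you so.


Verdict: separation of variables — separating collects all q-dependence with the derivative and leaves all λ-dependence opposite: variables separate. One could also solve this as an exact equation; with each coefficient in its own variable, separating is the same work with fewer steps.


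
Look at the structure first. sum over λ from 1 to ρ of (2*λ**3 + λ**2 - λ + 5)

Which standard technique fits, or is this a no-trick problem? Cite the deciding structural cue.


Diagnosis: no special technique — nothing telescopes and nothing is geometric; polynomial terms in λ sum term by term.


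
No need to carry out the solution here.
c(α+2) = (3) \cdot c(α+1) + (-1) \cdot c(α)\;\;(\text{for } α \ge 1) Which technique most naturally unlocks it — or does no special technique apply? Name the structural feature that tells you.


Diagnosis: the characteristic-root method — fixed numeric weights on consecutive terms and no forcing term added: the root method in its home territory.


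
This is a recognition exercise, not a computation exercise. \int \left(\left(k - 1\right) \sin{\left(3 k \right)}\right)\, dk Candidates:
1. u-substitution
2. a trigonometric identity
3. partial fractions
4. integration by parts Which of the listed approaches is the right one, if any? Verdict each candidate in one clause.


Diagnosis: integration by parts — the integrand splits as k - 1 times \sin{\left(3 k \right)} — repeatedly differentiating the polynomial part kills it, which is the parts ladder.
- u-substitution: no subexpression of the integrand serves as a whole-integral substitution inner — individual terms may offer their own, but none carries its derivative as a factor of the full integrand; a working change of variable would have to be constructed from outside the expression.
- a trigonometric identity — there is no trigonometric structure whose rewriting would simplify the integrand.
- partial fractions: there is no rational-function structure to decompose.
- integration by parts — applicable, and directly so.


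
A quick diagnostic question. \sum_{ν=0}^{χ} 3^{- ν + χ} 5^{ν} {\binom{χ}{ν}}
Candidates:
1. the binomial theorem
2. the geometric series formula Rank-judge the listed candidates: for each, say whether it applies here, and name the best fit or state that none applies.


Diagnosis: the binomial theorem — terms weighting {\binom{χ}{ν}} against matched powers of 5 and 3 reassemble into (5 + 3)^χ by the binomial theorem.
- the binomial theorem — applicable, and directly so.
- the geometric series formula — there is no constant term-to-term ratio.


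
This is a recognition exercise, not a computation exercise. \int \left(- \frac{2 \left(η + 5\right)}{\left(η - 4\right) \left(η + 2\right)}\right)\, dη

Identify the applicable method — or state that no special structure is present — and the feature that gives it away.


Technique: partial fractions — the bottom factors while the top stays lower-degree — split into simple fractions and integrate piece by piece.


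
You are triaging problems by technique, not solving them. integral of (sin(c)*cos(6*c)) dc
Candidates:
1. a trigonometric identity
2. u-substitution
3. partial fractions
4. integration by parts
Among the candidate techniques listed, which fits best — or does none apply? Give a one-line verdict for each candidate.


Diagnosis: a trigonometric identity — sin(c)*cos(6*c) is a beat pattern — rewrite the product as a sum of single-frequency waves before integrating.
- a trigonometric identity — yes, a natural case for it.
- u-substitution: no subexpression of the integrand serves as a whole-integral substitution inner — individual terms may offer their own, but none carries its derivative as a factor of the full integrand; a working change of variable would have to be constructed from outside the expression.
- partial fractions: the expression is not a ratio of polynomials that decomposes further.
- integration by parts: not the natural route: no polynomial-kernel product appears — a recursive parts reduction of the trigonometric product exists, but the identity rewrite is direct.


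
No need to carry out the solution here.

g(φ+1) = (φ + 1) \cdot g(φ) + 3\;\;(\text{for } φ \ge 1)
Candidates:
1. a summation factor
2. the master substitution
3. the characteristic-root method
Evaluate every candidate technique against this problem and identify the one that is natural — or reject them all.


Verdict: a summation factor — one-term recursion with variable weight φ + 1 is solved by product normalization, not by root-finding.
- a summation factor — yes — fits the structure here.
- the master substitution — no fixed divisor shrinks the index between calls.
- the characteristic-root method — the coefficients vary with the index, breaking the constant-coefficient structure the method needs.


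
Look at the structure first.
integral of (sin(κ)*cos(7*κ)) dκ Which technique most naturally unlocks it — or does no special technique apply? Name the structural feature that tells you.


Best approach: a trigonometric identity — sin(κ)*cos(7*κ) mixes two frequencies; the product-to-sum identity splits it into single-frequency sinusoids.


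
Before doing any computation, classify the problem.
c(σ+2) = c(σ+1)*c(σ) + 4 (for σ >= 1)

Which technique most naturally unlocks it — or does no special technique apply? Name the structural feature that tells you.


Method: no special technique — once the recursion is nonlinear, characteristic roots, master substitutions, and summation factors are all off the table.


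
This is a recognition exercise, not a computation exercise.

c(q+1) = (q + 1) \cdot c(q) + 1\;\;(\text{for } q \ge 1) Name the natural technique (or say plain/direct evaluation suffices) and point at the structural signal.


Technique: a summation factor — because the multiplier q + 1 is index-dependent, divide through by its running product and sum the resulting differences.


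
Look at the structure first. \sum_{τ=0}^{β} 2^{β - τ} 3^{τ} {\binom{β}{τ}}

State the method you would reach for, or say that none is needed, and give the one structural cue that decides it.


Best approach: the binomial theorem — binomial coefficients against complementary powers of 3 and 2: recognize the binomial expansion and resum.


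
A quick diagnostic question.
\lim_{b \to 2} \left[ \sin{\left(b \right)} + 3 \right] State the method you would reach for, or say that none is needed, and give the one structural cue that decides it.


Method: no special technique — the expression is continuous at the evaluation point — substitute directly; no indeterminate form appears.


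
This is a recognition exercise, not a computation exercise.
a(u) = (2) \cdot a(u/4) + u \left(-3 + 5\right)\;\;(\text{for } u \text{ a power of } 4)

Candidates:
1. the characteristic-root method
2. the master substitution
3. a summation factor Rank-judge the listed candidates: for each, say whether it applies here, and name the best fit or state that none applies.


Method: the master substitution — the argument shrinks by the factor 4, so measure the index on a logarithmic scale and the recursion becomes a shift.
- the characteristic-root method — a divided-index call is not the fixed-shift linear shape that characteristic roots solve.
- the master substitution: applies; the problem has the shape this method handles.
- a summation factor: a divided-index call is outside the fixed-shift first-order family a summation factor normalizes.


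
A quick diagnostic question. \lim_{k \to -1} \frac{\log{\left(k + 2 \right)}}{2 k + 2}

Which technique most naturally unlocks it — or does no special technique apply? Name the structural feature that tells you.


Method: l'Hôpital's rule (0/0) — both numerator and denominator vanish at -1: the genuine 0/0 indeterminate that l'Hôpital exists for. A local series expansion at the point resolves it as well; the rule is the packaged version of that step.


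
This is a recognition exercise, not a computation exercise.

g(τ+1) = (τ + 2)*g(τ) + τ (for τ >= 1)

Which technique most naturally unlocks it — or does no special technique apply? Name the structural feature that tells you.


Method: a summation factor — because the multiplier τ + 2 is index-dependent, divide through by its running product and sum the resulting differences.


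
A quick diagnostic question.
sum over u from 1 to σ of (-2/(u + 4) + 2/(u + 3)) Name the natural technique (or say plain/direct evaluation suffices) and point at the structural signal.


Diagnosis: telescoping — the summand is 2/(u + 3) minus the same expression shifted by one, so consecutive terms cancel in pairs.


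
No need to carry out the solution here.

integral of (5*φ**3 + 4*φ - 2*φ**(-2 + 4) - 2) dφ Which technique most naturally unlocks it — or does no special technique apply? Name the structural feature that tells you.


Best approach: no special technique — a term-by-term power-rule job in φ; no substitution or rearrangement earns its keep here.


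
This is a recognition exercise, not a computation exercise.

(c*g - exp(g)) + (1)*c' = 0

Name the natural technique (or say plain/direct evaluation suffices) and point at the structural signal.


Diagnosis: a linear integrating factor — linear in the unknown with genuine forcing: multiply through by the exponential of the integrated coefficient and the left side closes into one derivative.


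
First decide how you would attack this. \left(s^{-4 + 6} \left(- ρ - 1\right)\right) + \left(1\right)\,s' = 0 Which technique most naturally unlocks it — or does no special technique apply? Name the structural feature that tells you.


Diagnosis: separation of variables — all dependence on the two variables factors apart, the defining separable shape.


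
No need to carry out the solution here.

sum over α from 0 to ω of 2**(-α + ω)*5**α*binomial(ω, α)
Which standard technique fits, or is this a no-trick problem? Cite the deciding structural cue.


Diagnosis: the binomial theorem — terms weighting binomial(ω, α) against matched powers of 5 and 2 reassemble into (5 + 2)^ω by the binomial theorem.


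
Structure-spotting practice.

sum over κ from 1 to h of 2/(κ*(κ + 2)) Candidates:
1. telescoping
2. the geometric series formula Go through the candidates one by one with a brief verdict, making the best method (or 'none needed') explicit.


Technique: telescoping — after splitting 2/(κ*(κ + 2)) into partial fractions, the pieces are shifted copies of one function and cancel telescopically.
- telescoping: yes — fits the structure here.
- the geometric series formula — no single multiplier carries one term to the next throughout the sum.


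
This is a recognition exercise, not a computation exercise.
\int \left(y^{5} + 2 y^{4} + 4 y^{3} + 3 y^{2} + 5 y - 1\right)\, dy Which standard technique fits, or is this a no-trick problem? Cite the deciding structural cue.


Best approach: no special technique — a term-by-term power-rule job in y; no substitution or rearrangement earns its keep here.


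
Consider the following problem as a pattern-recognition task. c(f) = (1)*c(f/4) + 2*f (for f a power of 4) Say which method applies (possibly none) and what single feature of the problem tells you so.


Technique: the master substitution — treat m = log base 4 of f as the new clock: one recursion step advances m by one while f scales by 4.


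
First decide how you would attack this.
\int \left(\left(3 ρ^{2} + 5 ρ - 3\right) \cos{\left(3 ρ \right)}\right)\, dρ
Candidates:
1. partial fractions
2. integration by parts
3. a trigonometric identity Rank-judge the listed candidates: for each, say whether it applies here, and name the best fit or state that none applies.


Diagnosis: integration by parts — a polynomial 3 ρ^{2} + 5 ρ - 3 against the kernel \cos{\left(3 ρ \right)} is the signature bounded-ladder case for integration by parts.
- partial fractions: the expression is not a ratio of polynomials that decomposes further.
- integration by parts: yes — fits the structure here.
- a trigonometric identity: neither the even-power reduction nor the product-to-sum identity applies to this structure.


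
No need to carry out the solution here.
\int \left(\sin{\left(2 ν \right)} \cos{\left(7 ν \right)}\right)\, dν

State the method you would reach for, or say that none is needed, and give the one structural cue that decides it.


Diagnosis: a trigonometric identity — split \sin{\left(2 ν \right)} \cos{\left(7 ν \right)} with the angle-addition identities: the resulting sum integrates term by term.


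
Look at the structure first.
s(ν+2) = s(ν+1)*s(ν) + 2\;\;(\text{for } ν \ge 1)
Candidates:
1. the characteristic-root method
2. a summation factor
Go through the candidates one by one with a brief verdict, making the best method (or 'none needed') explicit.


Technique: no special technique — each new value is a nonlinear function of earlier ones — scaling arguments and superposition both fail.
- the characteristic-root method: the recursion is nonlinear in the sequence values, so no linear-modes ansatz applies.
- a summation factor — no summation factor applies — the rule is not linear in the sequence values.
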